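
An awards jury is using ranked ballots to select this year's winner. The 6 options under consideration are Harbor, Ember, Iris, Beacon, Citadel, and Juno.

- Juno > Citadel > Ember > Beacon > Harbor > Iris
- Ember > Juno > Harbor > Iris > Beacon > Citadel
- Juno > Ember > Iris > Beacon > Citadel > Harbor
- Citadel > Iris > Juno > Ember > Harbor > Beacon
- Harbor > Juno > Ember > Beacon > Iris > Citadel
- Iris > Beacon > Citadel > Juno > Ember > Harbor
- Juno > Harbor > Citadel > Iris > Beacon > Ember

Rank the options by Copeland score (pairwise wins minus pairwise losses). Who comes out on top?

Pairwise results:
  Harbor vs Ember: Ember wins 5–2.
  Harbor vs Iris: Harbor wins 4–3.
  Harbor vs Beacon: Harbor wins 4–3.
  Harbor vs Citadel: Citadel wins 4–3.
  Harbor vs Juno: Juno wins 6–1.
  Ember vs Iris: Ember wins 4–3.
  Ember vs Beacon: Ember wins 5–2.
  Ember vs Citadel: Citadel wins 4–3.
  Ember vs Juno: Juno wins 6–1.
  Iris vs Beacon: Iris wins 5–2.
  Iris vs Citadel: Iris wins 4–3.
  Iris vs Juno: Juno wins 5–2.
  Beacon vs Citadel: Beacon wins 4–3.
  Beacon vs Juno: Juno wins 6–1.
  Citadel vs Juno: Juno wins 5–2.
Copeland scores (wins − losses):
  Harbor: 2 − 3 = -1
  Ember: 3 − 2 = 1
  Iris: 2 − 3 = -1
  Beacon: 1 − 4 = -3
  Citadel: 2 − 3 = -1
  Juno: 5 − 0 = 5
Juno has the best Copeland score.

Juno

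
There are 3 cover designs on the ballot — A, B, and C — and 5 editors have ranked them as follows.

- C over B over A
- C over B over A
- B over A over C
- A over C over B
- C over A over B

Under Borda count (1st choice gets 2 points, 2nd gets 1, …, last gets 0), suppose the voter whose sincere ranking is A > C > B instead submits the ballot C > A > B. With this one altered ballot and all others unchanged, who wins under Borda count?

C

Borda totals with the altered ballot: A 3, B 4, C 8.
The winner is unchanged: still C.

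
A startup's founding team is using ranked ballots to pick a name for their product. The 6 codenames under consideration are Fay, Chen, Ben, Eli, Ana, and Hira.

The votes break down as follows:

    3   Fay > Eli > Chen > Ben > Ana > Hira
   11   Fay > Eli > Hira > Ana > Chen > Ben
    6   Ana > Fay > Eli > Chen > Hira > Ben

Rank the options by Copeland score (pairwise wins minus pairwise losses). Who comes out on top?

Fay

Pairwise results:
  Fay vs Chen: Fay wins 20–0.
  Fay vs Ben: Fay wins 20–0.
  Fay vs Eli: Fay wins 20–0.
  Fay vs Ana: Fay wins 14–6.
  Fay vs Hira: Fay wins 20–0.
  Chen vs Ben: Chen wins 20–0.
  Chen vs Eli: Eli wins 20–0.
  Chen vs Ana: Ana wins 17–3.
  Chen vs Hira: Hira wins 11–9.
  Ben vs Eli: Eli wins 20–0.
  Ben vs Ana: Ana wins 17–3.
  Ben vs Hira: Hira wins 17–3.
  Eli vs Ana: Eli wins 14–6.
  Eli vs Hira: Eli wins 20–0.
  Ana vs Hira: Hira wins 11–9.
Copeland scores (wins − losses):
  Fay: 5 − 0 = 5
  Chen: 1 − 4 = -3
  Ben: 0 − 5 = -5
  Eli: 4 − 1 = 3
  Ana: 2 − 3 = -1
  Hira: 3 − 2 = 1
Fay has the best Copeland score.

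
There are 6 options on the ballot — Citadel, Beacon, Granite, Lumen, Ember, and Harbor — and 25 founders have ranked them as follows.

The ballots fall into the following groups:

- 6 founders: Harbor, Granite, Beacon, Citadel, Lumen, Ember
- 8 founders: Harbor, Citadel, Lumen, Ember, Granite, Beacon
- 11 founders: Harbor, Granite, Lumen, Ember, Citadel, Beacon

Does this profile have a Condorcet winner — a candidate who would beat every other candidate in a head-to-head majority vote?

Yes

Head-to-head results (25 voters total):
Citadel vs Beacon: Citadel wins 19–6.
Citadel vs Granite: Granite wins 17–8.
Citadel vs Lumen: Citadel wins 14–11.
Citadel vs Ember: Citadel wins 14–11.
Citadel vs Harbor: Harbor wins 25–0.
Beacon vs Granite: Granite wins 25–0.
Beacon vs Lumen: Lumen wins 19–6.
Beacon vs Ember: Ember wins 19–6.
Beacon vs Harbor: Harbor wins 25–0.
Granite vs Lumen: Granite wins 17–8.
Granite vs Ember: Granite wins 17–8.
Granite vs Harbor: Harbor wins 25–0.
Lumen vs Ember: Lumen wins 25–0.
Lumen vs Harbor: Harbor wins 25–0.
Ember vs Harbor: Harbor wins 25–0.
Harbor beats each rival — Citadel (25–0), Beacon (25–0), Granite (25–0), Lumen (25–0), Ember (25–0) — so Harbor is the Condorcet winner.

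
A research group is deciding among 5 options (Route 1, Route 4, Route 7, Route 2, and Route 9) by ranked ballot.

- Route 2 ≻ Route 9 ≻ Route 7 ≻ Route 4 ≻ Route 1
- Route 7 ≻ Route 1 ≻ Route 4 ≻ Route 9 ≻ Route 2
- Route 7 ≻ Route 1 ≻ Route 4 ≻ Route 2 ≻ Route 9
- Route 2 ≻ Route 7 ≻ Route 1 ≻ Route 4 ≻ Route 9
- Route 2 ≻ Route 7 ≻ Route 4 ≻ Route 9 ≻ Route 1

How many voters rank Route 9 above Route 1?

Ballots ranking Route 9 above Route 1: 2.
Ballots ranking Route 1 above Route 9: 3.
So 2 of 5 voters prefer Route 9 to Route 1.

2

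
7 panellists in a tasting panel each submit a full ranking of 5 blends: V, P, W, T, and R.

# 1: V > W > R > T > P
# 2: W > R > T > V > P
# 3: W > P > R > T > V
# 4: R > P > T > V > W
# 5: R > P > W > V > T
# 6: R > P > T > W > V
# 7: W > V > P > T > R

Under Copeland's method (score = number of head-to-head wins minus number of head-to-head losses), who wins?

W

Pairwise results:
  V vs P: P wins 4–3.
  V vs W: W wins 5–2.
  V vs T: T wins 4–3.
  V vs R: R wins 5–2.
  P vs W: W wins 4–3.
  P vs T: P wins 5–2.
  P vs R: R wins 5–2.
  W vs T: W wins 5–2.
  W vs R: W wins 4–3.
  T vs R: R wins 6–1.
Copeland scores (wins − losses):
  V: 0 − 4 = -4
  P: 2 − 2 = 0
  W: 4 − 0 = 4
  T: 1 − 3 = -2
  R: 3 − 1 = 2
W has the best Copeland score.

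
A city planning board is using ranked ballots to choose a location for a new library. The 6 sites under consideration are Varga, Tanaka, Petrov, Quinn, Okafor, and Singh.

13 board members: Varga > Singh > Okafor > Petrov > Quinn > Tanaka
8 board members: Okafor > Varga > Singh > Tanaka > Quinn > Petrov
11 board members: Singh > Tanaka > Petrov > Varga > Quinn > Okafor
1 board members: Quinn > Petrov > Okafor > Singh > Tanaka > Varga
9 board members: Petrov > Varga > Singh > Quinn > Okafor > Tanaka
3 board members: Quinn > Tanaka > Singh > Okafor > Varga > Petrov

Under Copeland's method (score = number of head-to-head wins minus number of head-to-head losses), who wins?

Pairwise results:
  Varga vs Tanaka: Varga wins 30–15.
  Varga vs Petrov: Varga wins 24–21.
  Varga vs Quinn: Varga wins 41–4.
  Varga vs Okafor: Varga wins 33–12.
  Varga vs Singh: Varga wins 30–15.
  Tanaka vs Petrov: Petrov wins 23–22.
  Tanaka vs Quinn: Quinn wins 26–19.
  Tanaka vs Okafor: Okafor wins 31–14.
  Tanaka vs Singh: Singh wins 42–3.
  Petrov vs Quinn: Petrov wins 33–12.
  Petrov vs Okafor: Okafor wins 24–21.
  Petrov vs Singh: Singh wins 35–10.
  Quinn vs Okafor: Quinn wins 24–21.
  Quinn vs Singh: Singh wins 41–4.
  Okafor vs Singh: Singh wins 36–9.
Copeland scores (wins − losses):
  Varga: 5 − 0 = 5
  Tanaka: 0 − 5 = -5
  Petrov: 2 − 3 = -1
  Quinn: 2 − 3 = -1
  Okafor: 2 − 3 = -1
  Singh: 4 − 1 = 3
Varga has the best Copeland score.

Varga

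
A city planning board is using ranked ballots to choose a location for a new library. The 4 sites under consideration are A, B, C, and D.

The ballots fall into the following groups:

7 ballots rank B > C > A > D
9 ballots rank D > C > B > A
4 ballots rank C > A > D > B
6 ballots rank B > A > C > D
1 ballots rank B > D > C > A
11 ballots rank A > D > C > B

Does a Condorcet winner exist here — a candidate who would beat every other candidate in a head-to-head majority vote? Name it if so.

Head-to-head results (38 voters total):
A vs B: B wins 23–15.
A vs C: C wins 21–17.
A vs D: A wins 28–10.
B vs C: C wins 24–14.
B vs D: D wins 24–14.
C vs D: D wins 21–17.
No candidate beats all others: A beats D beats B beats A, a majority cycle.

None — there is no Condorcet winner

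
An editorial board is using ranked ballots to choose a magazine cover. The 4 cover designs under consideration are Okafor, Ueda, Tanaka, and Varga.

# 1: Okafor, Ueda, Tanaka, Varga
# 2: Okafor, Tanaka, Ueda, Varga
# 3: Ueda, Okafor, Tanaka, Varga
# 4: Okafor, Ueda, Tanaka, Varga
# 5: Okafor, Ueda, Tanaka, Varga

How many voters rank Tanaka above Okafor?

Ballots ranking Tanaka above Okafor: 0.
Ballots ranking Okafor above Tanaka: 5.
So 0 of 5 voters prefer Tanaka to Okafor.

0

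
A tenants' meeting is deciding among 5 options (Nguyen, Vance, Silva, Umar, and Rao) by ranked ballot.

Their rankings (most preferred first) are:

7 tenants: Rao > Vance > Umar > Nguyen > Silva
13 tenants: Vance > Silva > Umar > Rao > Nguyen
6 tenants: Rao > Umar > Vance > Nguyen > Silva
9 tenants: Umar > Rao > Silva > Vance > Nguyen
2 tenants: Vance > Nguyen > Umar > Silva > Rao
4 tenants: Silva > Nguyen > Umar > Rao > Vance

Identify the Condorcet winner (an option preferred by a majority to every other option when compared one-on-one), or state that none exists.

No Condorcet winner

Head-to-head results (41 voters total):
Nguyen vs Vance: Vance wins 37–4.
Nguyen vs Silva: Silva wins 26–15.
Nguyen vs Umar: Umar wins 35–6.
Nguyen vs Rao: Rao wins 35–6.
Vance vs Silva: Vance wins 28–13.
Vance vs Umar: Vance wins 22–19.
Vance vs Rao: Rao wins 26–15.
Silva vs Umar: Umar wins 24–17.
Silva vs Rao: Rao wins 22–19.
Umar vs Rao: Umar wins 28–13.
No candidate beats all others: Vance beats Umar beats Rao beats Vance, a majority cycle.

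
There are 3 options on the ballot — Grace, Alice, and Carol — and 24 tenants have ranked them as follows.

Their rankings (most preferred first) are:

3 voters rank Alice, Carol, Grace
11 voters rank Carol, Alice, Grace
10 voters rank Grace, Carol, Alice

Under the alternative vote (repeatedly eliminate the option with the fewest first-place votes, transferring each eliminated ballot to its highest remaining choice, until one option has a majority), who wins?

Carol

Round 1: Carol 11, Grace 10, Alice 3. Alice has the fewest and is eliminated.
Round 2: Carol 14, Grace 10. Carol has a majority.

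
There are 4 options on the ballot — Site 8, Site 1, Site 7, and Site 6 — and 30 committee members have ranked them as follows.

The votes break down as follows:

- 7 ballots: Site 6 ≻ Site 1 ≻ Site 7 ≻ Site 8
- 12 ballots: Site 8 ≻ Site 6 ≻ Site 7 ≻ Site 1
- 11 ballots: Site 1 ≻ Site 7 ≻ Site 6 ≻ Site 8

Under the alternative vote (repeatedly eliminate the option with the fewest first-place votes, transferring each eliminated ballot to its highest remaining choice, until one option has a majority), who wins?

Round 1: Site 8 12, Site 1 11, Site 6 7, Site 7 0. Site 7 has the fewest and is eliminated.
Round 2: Site 8 12, Site 1 11, Site 6 7. Site 6 has the fewest and is eliminated.
Round 3: Site 1 18, Site 8 12. Site 1 has a majority.

Site 1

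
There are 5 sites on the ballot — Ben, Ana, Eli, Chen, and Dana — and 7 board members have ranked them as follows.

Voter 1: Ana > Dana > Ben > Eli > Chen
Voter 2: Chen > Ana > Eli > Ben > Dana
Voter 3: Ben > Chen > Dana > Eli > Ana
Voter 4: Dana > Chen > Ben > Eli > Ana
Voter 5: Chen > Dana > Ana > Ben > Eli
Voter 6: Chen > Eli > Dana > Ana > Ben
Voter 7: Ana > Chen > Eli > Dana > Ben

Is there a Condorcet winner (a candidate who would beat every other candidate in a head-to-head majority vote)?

Yes

Head-to-head results (7 voters total):
Ben vs Ana: Ana wins 5–2.
Ben vs Eli: Ben wins 4–3.
Ben vs Chen: Chen wins 5–2.
Ben vs Dana: Dana wins 5–2.
Ana vs Eli: Ana wins 4–3.
Ana vs Chen: Chen wins 5–2.
Ana vs Dana: Dana wins 4–3.
Eli vs Chen: Chen wins 6–1.
Eli vs Dana: Dana wins 4–3.
Chen vs Dana: Chen wins 5–2.
Chen beats each rival — Ben (5–2), Ana (5–2), Eli (6–1), Dana (5–2) — so Chen is the Condorcet winner.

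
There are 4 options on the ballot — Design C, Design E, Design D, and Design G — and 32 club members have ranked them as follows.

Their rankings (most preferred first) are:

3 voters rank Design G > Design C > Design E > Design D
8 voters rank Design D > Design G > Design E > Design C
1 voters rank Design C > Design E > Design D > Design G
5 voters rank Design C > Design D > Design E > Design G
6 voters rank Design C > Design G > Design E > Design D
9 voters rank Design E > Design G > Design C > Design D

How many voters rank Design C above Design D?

24

Ballots ranking Design C above Design D: 3+1+5+6+9 = 24.
Ballots ranking Design D above Design C: 8.
So 24 of 32 voters prefer Design C to Design D.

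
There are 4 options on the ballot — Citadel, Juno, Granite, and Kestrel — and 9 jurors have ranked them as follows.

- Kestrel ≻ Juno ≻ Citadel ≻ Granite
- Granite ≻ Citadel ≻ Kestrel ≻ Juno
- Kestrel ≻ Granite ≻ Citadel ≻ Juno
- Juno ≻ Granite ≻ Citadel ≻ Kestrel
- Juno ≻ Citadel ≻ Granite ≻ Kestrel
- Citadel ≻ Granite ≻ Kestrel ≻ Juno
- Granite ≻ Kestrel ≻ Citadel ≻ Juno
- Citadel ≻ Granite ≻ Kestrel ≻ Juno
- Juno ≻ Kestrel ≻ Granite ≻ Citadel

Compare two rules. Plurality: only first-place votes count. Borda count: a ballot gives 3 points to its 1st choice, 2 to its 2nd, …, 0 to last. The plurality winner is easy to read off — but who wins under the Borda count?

Granite

Plurality first-place counts: Citadel 2, Juno 3, Granite 2, Kestrel 2 → Juno.
Borda totals: Citadel 14, Juno 11, Granite 16, Kestrel 13 → Granite.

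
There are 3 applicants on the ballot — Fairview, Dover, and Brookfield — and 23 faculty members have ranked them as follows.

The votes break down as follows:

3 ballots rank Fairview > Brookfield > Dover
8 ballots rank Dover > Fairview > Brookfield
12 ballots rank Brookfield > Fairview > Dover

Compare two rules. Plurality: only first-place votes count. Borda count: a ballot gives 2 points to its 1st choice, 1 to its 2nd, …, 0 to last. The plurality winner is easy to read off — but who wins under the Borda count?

Plurality first-place counts: Fairview 3, Dover 8, Brookfield 12 → Brookfield.
Borda totals: Fairview 26, Dover 16, Brookfield 27 → Brookfield.

Brookfield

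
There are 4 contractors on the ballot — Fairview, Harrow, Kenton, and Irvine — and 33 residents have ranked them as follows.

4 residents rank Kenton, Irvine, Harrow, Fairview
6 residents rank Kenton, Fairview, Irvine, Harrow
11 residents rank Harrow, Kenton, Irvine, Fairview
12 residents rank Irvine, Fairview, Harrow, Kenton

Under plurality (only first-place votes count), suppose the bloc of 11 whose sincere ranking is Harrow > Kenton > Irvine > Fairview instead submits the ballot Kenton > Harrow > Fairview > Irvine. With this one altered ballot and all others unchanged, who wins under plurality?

Kenton

First-place totals with the altered ballot: Fairview 0, Harrow 0, Kenton 21, Irvine 12.
The switch changes the winner from Irvine to Kenton.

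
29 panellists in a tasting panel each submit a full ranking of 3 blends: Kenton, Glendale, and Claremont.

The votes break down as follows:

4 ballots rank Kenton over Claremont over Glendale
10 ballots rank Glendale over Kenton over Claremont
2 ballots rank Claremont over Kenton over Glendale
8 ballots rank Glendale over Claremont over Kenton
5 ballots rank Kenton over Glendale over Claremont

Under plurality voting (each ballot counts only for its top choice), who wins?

First-place vote totals:
  Kenton: 9
  Glendale: 18
  Claremont: 2
Glendale has the most first-place votes.

Glendale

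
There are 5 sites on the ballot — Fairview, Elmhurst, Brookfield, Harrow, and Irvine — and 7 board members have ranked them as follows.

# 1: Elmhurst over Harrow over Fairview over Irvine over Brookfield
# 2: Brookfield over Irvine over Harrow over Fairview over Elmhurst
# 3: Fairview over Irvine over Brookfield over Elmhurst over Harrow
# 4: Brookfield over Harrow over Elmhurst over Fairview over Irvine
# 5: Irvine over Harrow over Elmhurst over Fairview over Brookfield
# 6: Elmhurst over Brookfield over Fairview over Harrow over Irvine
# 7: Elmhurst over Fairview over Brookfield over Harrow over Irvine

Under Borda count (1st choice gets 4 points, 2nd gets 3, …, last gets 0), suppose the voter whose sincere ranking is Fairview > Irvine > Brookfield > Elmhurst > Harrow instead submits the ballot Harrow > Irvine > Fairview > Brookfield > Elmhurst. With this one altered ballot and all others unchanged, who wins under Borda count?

Harrow

Borda totals with the altered ballot: Fairview 12, Elmhurst 16, Brookfield 14, Harrow 17, Irvine 11.
The switch changes the winner from Elmhurst to Harrow.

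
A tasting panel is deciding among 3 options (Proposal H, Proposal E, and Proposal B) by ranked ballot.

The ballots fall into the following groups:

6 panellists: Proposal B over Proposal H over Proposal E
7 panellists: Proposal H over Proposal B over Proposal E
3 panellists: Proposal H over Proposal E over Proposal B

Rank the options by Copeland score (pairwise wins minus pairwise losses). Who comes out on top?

Pairwise results:
  Proposal H vs Proposal E: Proposal H wins 16–0.
  Proposal H vs Proposal B: Proposal H wins 10–6.
  Proposal E vs Proposal B: Proposal B wins 13–3.
Copeland scores (wins − losses):
  Proposal H: 2 − 0 = 2
  Proposal E: 0 − 2 = -2
  Proposal B: 1 − 1 = 0
Proposal H has the best Copeland score.

Proposal H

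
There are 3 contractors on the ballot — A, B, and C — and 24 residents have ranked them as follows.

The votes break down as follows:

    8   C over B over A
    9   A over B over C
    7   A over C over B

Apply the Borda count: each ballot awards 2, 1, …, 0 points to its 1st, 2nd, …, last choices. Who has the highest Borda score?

Borda scores:
  A: 8·0 + 9·2 + 7·2 = 32
  B: 8·1 + 9·1 + 7·0 = 17
  C: 8·2 + 9·0 + 7·1 = 23
A has the highest total.

A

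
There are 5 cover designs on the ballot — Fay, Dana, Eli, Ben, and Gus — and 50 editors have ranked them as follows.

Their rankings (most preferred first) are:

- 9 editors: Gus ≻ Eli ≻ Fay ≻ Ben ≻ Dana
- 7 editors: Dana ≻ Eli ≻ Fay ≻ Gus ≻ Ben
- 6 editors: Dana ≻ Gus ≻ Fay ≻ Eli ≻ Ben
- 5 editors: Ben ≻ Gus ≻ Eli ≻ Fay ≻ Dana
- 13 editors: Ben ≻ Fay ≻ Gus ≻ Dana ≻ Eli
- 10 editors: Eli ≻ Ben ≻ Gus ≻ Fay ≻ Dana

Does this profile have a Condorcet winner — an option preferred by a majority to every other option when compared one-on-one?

No

Head-to-head results (50 voters total):
Fay vs Dana: Fay wins 37–13.
Fay vs Eli: Eli wins 31–19.
Fay vs Ben: Ben wins 28–22.
Fay vs Gus: Gus wins 30–20.
Dana vs Eli: Dana wins 26–24.
Dana vs Ben: Ben wins 37–13.
Dana vs Gus: Gus wins 37–13.
Eli vs Ben: Eli wins 32–18.
Eli vs Gus: Gus wins 33–17.
Ben vs Gus: Ben wins 28–22.
No candidate beats all others: Fay beats Dana beats Eli beats Fay, a majority cycle.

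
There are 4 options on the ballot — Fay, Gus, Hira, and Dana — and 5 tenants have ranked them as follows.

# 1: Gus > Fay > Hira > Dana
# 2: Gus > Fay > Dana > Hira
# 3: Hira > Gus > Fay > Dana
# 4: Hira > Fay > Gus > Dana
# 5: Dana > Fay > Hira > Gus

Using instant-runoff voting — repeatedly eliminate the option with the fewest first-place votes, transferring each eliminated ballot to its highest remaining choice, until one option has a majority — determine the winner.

Hira

Round 1: Gus 2, Hira 2, Dana 1, Fay 0. Fay has the fewest and is eliminated.
Round 2: Gus 2, Hira 2, Dana 1. Dana has the fewest and is eliminated.
Round 3: Hira 3, Gus 2. Hira has a majority.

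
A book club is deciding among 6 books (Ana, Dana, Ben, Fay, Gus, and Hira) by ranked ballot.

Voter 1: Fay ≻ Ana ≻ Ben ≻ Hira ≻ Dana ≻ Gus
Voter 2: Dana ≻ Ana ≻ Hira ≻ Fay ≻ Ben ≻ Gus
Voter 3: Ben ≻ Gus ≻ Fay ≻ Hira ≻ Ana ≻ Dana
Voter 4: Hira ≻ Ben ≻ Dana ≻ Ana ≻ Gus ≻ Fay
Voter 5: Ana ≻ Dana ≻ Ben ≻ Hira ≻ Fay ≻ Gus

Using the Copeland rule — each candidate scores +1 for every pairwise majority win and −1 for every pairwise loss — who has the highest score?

Ana

Pairwise results:
  Ana vs Dana: Ana wins 3–2.
  Ana vs Ben: Ana wins 3–2.
  Ana vs Fay: Ana wins 3–2.
  Ana vs Gus: Ana wins 4–1.
  Ana vs Hira: Ana wins 3–2.
  Dana vs Ben: Ben wins 3–2.
  Dana vs Fay: Dana wins 3–2.
  Dana vs Gus: Dana wins 4–1.
  Dana vs Hira: Hira wins 3–2.
  Ben vs Fay: Ben wins 3–2.
  Ben vs Gus: Ben wins 5–0.
  Ben vs Hira: Ben wins 3–2.
  Fay vs Gus: Fay wins 3–2.
  Fay vs Hira: Hira wins 3–2.
  Gus vs Hira: Hira wins 4–1.
Copeland scores (wins − losses):
  Ana: 5 − 0 = 5
  Dana: 2 − 3 = -1
  Ben: 4 − 1 = 3
  Fay: 1 − 4 = -3
  Gus: 0 − 5 = -5
  Hira: 3 − 2 = 1
Ana has the best Copeland score.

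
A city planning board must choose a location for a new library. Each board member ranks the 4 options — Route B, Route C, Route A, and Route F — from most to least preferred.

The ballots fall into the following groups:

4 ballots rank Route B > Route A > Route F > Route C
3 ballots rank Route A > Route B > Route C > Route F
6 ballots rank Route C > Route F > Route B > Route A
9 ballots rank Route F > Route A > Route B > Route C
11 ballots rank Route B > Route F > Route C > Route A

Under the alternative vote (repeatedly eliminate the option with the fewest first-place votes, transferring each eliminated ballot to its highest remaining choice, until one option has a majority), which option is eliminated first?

Route A

Round 1: Route B 15, Route F 9, Route C 6, Route A 3. Route A has the fewest and is eliminated.
Round 2: Route B 18, Route F 9, Route C 6. Route B has a majority.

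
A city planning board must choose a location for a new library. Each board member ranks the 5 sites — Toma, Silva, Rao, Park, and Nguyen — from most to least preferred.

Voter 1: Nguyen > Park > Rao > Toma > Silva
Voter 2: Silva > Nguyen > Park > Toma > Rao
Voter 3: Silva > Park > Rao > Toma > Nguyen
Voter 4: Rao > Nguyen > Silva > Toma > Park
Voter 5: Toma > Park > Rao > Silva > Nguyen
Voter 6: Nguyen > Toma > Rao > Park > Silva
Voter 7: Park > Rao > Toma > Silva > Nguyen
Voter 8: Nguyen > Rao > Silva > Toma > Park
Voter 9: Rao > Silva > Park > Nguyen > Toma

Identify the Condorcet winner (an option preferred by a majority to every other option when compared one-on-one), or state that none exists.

None — there is no Condorcet winner

Head-to-head results (9 voters total):
Toma vs Silva: Silva wins 5–4.
Toma vs Rao: Rao wins 6–3.
Toma vs Park: Park wins 5–4.
Toma vs Nguyen: Nguyen wins 6–3.
Silva vs Rao: Rao wins 7–2.
Silva vs Park: Silva wins 5–4.
Silva vs Nguyen: Silva wins 5–4.
Rao vs Park: Park wins 5–4.
Rao vs Nguyen: Rao wins 5–4.
Park vs Nguyen: Nguyen wins 5–4.
No candidate beats all others: Silva beats Park beats Rao beats Silva, a majority cycle.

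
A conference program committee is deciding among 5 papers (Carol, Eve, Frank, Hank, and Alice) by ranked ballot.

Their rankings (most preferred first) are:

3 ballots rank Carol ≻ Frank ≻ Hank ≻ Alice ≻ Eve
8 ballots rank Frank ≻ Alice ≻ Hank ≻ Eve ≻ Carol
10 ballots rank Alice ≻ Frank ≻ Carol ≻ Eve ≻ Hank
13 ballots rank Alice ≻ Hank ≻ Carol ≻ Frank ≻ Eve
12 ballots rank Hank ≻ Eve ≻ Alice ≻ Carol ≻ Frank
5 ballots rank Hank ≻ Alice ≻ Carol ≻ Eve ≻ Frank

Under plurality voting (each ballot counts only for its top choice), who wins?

Alice

First-place vote totals:
  Carol: 3
  Eve: 0
  Frank: 8
  Hank: 17
  Alice: 23
Alice has the most first-place votes.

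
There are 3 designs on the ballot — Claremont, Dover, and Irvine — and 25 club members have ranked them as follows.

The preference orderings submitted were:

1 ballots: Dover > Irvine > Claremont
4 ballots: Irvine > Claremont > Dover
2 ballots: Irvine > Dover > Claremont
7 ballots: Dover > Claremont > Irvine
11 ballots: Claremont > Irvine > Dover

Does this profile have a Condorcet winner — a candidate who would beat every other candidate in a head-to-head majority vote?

Head-to-head results (25 voters total):
Claremont vs Dover: Claremont wins 15–10.
Claremont vs Irvine: Claremont wins 18–7.
Dover vs Irvine: Irvine wins 17–8.
Claremont beats each rival — Dover (15–10), Irvine (18–7) — so Claremont is the Condorcet winner.

Yes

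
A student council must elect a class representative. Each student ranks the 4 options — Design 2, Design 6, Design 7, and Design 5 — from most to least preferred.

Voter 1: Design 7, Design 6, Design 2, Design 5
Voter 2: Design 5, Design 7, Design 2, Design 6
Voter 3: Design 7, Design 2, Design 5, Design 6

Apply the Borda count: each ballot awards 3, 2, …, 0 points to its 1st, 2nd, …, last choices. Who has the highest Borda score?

Design 7

Borda scores:
  Design 2: 1 + 1 + 2 = 4
  Design 6: 2 + 0 + 0 = 2
  Design 7: 3 + 2 + 3 = 8
  Design 5: 0 + 3 + 1 = 4
Design 7 has the highest total.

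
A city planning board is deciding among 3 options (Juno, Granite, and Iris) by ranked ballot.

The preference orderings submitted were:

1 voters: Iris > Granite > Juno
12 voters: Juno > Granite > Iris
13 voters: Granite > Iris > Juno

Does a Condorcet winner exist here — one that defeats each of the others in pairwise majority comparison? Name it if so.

Head-to-head results (26 voters total):
Juno vs Granite: Granite wins 14–12.
Juno vs Iris: Iris wins 14–12.
Granite vs Iris: Granite wins 25–1.
Granite beats each rival — Juno (14–12), Iris (25–1) — so Granite is the Condorcet winner.

Granite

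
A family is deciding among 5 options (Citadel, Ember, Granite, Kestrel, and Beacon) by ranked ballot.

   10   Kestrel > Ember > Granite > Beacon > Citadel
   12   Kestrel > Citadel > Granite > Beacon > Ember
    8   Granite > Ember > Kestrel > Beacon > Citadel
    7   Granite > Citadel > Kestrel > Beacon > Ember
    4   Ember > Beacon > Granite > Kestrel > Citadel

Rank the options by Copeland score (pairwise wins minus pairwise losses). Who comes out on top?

Kestrel

Pairwise results:
  Citadel vs Ember: Ember wins 22–19.
  Citadel vs Granite: Granite wins 29–12.
  Citadel vs Kestrel: Kestrel wins 34–7.
  Citadel vs Beacon: Beacon wins 22–19.
  Ember vs Granite: Granite wins 27–14.
  Ember vs Kestrel: Kestrel wins 29–12.
  Ember vs Beacon: Ember wins 22–19.
  Granite vs Kestrel: Kestrel wins 22–19.
  Granite vs Beacon: Granite wins 37–4.
  Kestrel vs Beacon: Kestrel wins 37–4.
Copeland scores (wins − losses):
  Citadel: 0 − 4 = -4
  Ember: 2 − 2 = 0
  Granite: 3 − 1 = 2
  Kestrel: 4 − 0 = 4
  Beacon: 1 − 3 = -2
Kestrel has the best Copeland score.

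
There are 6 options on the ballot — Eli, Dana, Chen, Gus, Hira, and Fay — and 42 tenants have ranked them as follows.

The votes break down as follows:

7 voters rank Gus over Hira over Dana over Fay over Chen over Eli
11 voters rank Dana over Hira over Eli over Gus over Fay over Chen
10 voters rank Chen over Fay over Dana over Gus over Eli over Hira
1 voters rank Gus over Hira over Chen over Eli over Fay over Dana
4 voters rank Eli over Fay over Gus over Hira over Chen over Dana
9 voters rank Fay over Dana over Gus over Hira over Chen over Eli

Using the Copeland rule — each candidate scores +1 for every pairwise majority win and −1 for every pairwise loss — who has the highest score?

Fay

Pairwise results:
  Eli vs Dana: Dana wins 37–5.
  Eli vs Chen: Chen wins 27–15.
  Eli vs Gus: Gus wins 27–15.
  Eli vs Hira: Hira wins 28–14.
  Eli vs Fay: Fay wins 26–16.
  Dana vs Chen: Dana wins 27–15.
  Dana vs Gus: Dana wins 30–12.
  Dana vs Hira: Dana wins 30–12.
  Dana vs Fay: Fay wins 24–18.
  Chen vs Gus: Gus wins 32–10.
  Chen vs Hira: Hira wins 32–10.
  Chen vs Fay: Fay wins 31–11.
  Gus vs Hira: Gus wins 31–11.
  Gus vs Fay: Fay wins 23–19.
  Hira vs Fay: Fay wins 23–19.
Copeland scores (wins − losses):
  Eli: 0 − 5 = -5
  Dana: 4 − 1 = 3
  Chen: 1 − 4 = -3
  Gus: 3 − 2 = 1
  Hira: 2 − 3 = -1
  Fay: 5 − 0 = 5
Fay has the best Copeland score.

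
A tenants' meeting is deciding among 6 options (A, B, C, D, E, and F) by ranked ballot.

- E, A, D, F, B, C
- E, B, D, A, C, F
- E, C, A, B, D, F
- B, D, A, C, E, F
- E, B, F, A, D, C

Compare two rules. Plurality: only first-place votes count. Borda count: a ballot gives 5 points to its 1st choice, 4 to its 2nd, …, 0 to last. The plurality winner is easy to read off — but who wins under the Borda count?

E

Plurality first-place counts: A 0, B 1, C 0, D 0, E 4, F 0 → E.
Borda totals: A 14, B 16, C 7, D 12, E 21, F 5 → E.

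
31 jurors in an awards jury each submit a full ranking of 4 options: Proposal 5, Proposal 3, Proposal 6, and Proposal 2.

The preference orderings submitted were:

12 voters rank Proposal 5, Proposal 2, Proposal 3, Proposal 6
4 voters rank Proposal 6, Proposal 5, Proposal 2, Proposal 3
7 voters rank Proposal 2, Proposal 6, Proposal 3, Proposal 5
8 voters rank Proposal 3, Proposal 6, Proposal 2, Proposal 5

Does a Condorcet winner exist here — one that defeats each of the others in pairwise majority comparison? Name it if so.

Head-to-head results (31 voters total):
Proposal 5 vs Proposal 3: Proposal 5 wins 16–15.
Proposal 5 vs Proposal 6: Proposal 6 wins 19–12.
Proposal 5 vs Proposal 2: Proposal 5 wins 16–15.
Proposal 3 vs Proposal 6: Proposal 3 wins 20–11.
Proposal 3 vs Proposal 2: Proposal 2 wins 23–8.
Proposal 6 vs Proposal 2: Proposal 2 wins 19–12.
No candidate beats all others: Proposal 5 beats Proposal 3 beats Proposal 6 beats Proposal 5, a majority cycle.

There is no Condorcet winner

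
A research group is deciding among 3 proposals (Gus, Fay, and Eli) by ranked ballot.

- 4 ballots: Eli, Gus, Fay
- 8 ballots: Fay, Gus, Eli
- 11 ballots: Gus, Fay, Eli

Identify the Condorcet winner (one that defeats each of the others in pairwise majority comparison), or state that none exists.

Gus

Head-to-head results (23 voters total):
Gus vs Fay: Gus wins 15–8.
Gus vs Eli: Gus wins 19–4.
Fay vs Eli: Fay wins 19–4.
Gus beats each rival — Fay (15–8), Eli (19–4) — so Gus is the Condorcet winner.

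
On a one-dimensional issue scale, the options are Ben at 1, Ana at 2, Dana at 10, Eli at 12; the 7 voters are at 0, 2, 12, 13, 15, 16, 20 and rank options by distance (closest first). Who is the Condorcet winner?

With single-peaked preferences on a line, the Condorcet winner is the candidate closest to the median voter.
The median voter (position 13) is closest to Eli at 12.
Check: Eli vs Ben — voters closer to Eli: 5 of 7.

Eli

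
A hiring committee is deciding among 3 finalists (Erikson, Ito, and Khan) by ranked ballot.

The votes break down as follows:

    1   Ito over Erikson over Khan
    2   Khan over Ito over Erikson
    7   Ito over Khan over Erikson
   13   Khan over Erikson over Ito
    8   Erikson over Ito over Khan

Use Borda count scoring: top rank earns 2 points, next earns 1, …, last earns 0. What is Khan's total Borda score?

Borda scores:
  Erikson: 1 + 2·0 + 7·0 + 13·1 + 8·2 = 30
  Ito: 2 + 2·1 + 7·2 + 13·0 + 8·1 = 26
  Khan: 0 + 2·2 + 7·1 + 13·2 + 8·0 = 37

37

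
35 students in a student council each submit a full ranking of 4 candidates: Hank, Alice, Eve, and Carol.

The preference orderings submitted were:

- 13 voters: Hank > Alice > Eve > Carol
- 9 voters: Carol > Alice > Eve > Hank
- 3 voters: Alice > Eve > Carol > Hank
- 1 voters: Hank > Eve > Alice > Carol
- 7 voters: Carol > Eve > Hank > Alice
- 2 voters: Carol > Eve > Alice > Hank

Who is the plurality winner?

First-place vote totals:
  Hank: 14
  Alice: 3
  Eve: 0
  Carol: 18
Carol has the most first-place votes.

Carol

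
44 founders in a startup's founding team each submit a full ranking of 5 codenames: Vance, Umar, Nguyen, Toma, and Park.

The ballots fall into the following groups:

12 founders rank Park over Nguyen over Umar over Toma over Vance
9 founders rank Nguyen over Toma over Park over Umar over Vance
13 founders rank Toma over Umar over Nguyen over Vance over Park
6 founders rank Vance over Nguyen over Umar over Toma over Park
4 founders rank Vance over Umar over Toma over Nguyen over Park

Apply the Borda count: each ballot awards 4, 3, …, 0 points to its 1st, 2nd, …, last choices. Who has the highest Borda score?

Nguyen

Borda scores:
  Vance: 12·0 + 9·0 + 13·1 + 6·4 + 4·4 = 53
  Umar: 12·2 + 9·1 + 13·3 + 6·2 + 4·3 = 96
  Nguyen: 12·3 + 9·4 + 13·2 + 6·3 + 4·1 = 120
  Toma: 12·1 + 9·3 + 13·4 + 6·1 + 4·2 = 105
  Park: 12·4 + 9·2 + 13·0 + 6·0 + 4·0 = 66
Nguyen has the highest total.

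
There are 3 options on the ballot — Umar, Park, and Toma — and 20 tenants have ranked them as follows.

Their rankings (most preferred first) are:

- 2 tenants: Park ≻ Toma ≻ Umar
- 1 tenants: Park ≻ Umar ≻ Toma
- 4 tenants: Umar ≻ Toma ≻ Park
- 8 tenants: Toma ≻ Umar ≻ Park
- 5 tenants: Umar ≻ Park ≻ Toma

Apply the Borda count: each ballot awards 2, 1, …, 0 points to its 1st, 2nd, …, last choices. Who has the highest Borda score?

Umar

Borda scores:
  Umar: 2·0 + 1 + 4·2 + 8·1 + 5·2 = 27
  Park: 2·2 + 2 + 4·0 + 8·0 + 5·1 = 11
  Toma: 2·1 + 0 + 4·1 + 8·2 + 5·0 = 22
Umar has the highest total.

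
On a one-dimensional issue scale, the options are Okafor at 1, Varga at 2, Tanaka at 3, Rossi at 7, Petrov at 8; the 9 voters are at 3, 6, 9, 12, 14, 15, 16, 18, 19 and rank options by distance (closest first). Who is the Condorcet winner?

Petrov

With single-peaked preferences on a line, the Condorcet winner is the candidate closest to the median voter.
The median voter (position 14) is closest to Petrov at 8.
Check: Petrov vs Varga — voters closer to Petrov: 8 of 9.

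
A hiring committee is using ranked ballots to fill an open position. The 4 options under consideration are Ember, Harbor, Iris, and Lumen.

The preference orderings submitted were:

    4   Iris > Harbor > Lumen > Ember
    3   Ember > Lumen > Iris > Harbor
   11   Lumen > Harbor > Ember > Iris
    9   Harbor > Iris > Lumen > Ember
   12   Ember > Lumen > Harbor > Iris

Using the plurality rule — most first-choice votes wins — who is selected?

First-place vote totals:
  Ember: 15
  Harbor: 9
  Iris: 4
  Lumen: 11
Ember has the most first-place votes.

Ember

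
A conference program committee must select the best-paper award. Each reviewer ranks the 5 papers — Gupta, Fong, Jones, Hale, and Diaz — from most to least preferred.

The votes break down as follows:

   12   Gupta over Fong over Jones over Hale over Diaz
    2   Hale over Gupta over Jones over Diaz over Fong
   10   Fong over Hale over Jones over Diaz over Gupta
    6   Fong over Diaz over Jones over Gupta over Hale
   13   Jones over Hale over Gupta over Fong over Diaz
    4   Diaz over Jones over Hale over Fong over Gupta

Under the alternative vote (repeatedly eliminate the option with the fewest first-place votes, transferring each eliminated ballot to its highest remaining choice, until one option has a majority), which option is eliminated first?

Round 1: Fong 16, Jones 13, Gupta 12, Diaz 4, Hale 2. Hale has the fewest and is eliminated.
Round 2: Fong 16, Gupta 14, Jones 13, Diaz 4. Diaz has the fewest and is eliminated.
Round 3: Jones 17, Fong 16, Gupta 14. Gupta has the fewest and is eliminated.
Round 4: Fong 28, Jones 19. Fong has a majority.

Hale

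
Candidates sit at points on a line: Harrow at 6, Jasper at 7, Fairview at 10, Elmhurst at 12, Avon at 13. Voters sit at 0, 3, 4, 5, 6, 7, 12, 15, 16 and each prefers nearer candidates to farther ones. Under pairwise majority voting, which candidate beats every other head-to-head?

Harrow

With single-peaked preferences on a line, the Condorcet winner is the candidate closest to the median voter.
The median voter (position 6) is closest to Harrow at 6.
Check: Harrow vs Fairview — voters closer to Harrow: 6 of 9.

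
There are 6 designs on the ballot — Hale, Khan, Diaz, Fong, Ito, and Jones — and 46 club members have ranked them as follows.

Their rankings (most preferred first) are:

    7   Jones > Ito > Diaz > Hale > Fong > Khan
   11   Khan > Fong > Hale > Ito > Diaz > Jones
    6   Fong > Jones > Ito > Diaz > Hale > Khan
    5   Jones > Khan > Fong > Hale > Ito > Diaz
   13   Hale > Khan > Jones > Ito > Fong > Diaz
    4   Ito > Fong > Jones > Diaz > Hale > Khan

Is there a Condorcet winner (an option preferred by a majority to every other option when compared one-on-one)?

Head-to-head results (46 voters total):
Hale vs Khan: Hale wins 30–16.
Hale vs Diaz: Hale wins 29–17.
Hale vs Fong: Fong wins 26–20.
Hale vs Ito: Hale wins 29–17.
Hale vs Jones: Hale wins 24–22.
Khan vs Diaz: Khan wins 29–17.
Khan vs Fong: Khan wins 29–17.
Khan vs Ito: Khan wins 29–17.
Khan vs Jones: Khan wins 24–22.
Diaz vs Fong: Fong wins 39–7.
Diaz vs Ito: Ito wins 46–0.
Diaz vs Jones: Jones wins 35–11.
Fong vs Ito: Ito wins 24–22.
Fong vs Jones: Jones wins 25–21.
Ito vs Jones: Jones wins 31–15.
No candidate beats all others: Hale beats Khan beats Fong beats Hale, a majority cycle.

No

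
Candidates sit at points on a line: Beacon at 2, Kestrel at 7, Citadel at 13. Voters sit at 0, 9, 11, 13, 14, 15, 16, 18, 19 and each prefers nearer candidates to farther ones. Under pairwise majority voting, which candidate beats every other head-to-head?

With single-peaked preferences on a line, the Condorcet winner is the candidate closest to the median voter.
The median voter (position 14) is closest to Citadel at 13.
Check: Citadel vs Beacon — voters closer to Citadel: 8 of 9.

Citadel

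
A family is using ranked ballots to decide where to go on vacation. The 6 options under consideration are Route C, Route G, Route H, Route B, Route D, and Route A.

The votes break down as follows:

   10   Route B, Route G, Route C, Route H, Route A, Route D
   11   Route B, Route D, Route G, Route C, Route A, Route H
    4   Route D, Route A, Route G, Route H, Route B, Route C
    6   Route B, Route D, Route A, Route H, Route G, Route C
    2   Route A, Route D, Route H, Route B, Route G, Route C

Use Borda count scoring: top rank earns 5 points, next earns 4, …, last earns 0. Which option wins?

Route B

Borda scores:
  Route C: 10·3 + 11·2 + 4·0 + 6·0 + 2·0 = 52
  Route G: 10·4 + 11·3 + 4·3 + 6·1 + 2·1 = 93
  Route H: 10·2 + 11·0 + 4·2 + 6·2 + 2·3 = 46
  Route B: 10·5 + 11·5 + 4·1 + 6·5 + 2·2 = 143
  Route D: 10·0 + 11·4 + 4·5 + 6·4 + 2·4 = 96
  Route A: 10·1 + 11·1 + 4·4 + 6·3 + 2·5 = 65
Route B has the highest total.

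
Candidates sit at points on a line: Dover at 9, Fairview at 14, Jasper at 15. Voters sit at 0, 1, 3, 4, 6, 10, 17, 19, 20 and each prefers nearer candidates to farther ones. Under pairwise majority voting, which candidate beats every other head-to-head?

With single-peaked preferences on a line, the Condorcet winner is the candidate closest to the median voter.
The median voter (position 6) is closest to Dover at 9.
Check: Dover vs Jasper — voters closer to Dover: 6 of 9.

Dover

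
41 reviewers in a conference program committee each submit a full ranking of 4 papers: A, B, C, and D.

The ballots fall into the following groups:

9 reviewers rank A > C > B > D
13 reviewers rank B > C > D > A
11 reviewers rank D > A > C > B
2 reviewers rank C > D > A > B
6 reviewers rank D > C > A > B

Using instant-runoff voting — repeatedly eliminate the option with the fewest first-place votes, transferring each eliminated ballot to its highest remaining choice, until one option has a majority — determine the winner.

Round 1: D 17, B 13, A 9, C 2. C has the fewest and is eliminated.
Round 2: D 19, B 13, A 9. A has the fewest and is eliminated.
Round 3: B 22, D 19. B has a majority.

B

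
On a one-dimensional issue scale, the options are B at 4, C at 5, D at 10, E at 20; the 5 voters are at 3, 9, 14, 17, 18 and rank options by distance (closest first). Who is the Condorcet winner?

With single-peaked preferences on a line, the Condorcet winner is the candidate closest to the median voter.
The median voter (position 14) is closest to D at 10.
Check: D vs C — voters closer to D: 4 of 5.

D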